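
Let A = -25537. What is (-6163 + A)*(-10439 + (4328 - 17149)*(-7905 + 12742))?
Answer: 1966212027200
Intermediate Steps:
(-6163 + A)*(-10439 + (4328 - 17149)*(-7905 + 12742)) = (-6163 - 25537)*(-10439 + (4328 - 17149)*(-7905 + 12742)) = -31700*(-10439 - 12821*4837) = -31700*(-10439 - 62015177) = -31700*(-62025616) = 1966212027200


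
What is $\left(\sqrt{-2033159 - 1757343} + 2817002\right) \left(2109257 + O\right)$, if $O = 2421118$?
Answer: $12762075435750 + 4530375 i \sqrt{3790502} \approx 1.2762 \cdot 10^{13} + 8.8203 \cdot 10^{9} i$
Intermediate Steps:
$\left(\sqrt{-2033159 - 1757343} + 2817002\right) \left(2109257 + O\right) = \left(\sqrt{-2033159 - 1757343} + 2817002\right) \left(2109257 + 2421118\right) = \left(\sqrt{-3790502} + 2817002\right) 4530375 = \left(i \sqrt{3790502} + 2817002\right) 4530375 = \left(2817002 + i \sqrt{3790502}\right) 4530375 = 12762075435750 + 4530375 i \sqrt{3790502}$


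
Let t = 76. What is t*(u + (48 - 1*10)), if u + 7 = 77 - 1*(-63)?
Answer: 12996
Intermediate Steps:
u = 133 (u = -7 + (77 - 1*(-63)) = -7 + (77 + 63) = -7 + 140 = 133)
t*(u + (48 - 1*10)) = 76*(133 + (48 - 1*10)) = 76*(133 + (48 - 10)) = 76*(133 + 38) = 76*171 = 12996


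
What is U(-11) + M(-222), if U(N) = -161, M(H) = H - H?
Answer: -161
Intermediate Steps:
M(H) = 0
U(-11) + M(-222) = -161 + 0 = -161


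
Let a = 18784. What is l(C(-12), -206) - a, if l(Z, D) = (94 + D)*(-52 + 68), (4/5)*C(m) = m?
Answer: -20576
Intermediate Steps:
C(m) = 5*m/4
l(Z, D) = 1504 + 16*D (l(Z, D) = (94 + D)*16 = 1504 + 16*D)
l(C(-12), -206) - a = (1504 + 16*(-206)) - 1*18784 = (1504 - 3296) - 18784 = -1792 - 18784 = -20576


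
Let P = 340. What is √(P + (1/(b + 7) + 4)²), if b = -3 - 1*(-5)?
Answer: √28909/9 ≈ 18.892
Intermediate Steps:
b = 2 (b = -3 + 5 = 2)
√(P + (1/(b + 7) + 4)²) = √(340 + (1/(2 + 7) + 4)²) = √(340 + (1/9 + 4)²) = √(340 + (⅑ + 4)²) = √(340 + (37/9)²) = √(340 + 1369/81) = √(28909/81) = √28909/9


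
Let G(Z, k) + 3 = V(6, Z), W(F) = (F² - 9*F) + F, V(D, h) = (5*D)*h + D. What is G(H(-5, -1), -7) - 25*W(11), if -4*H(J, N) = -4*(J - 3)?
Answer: -1062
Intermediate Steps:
H(J, N) = -3 + J (H(J, N) = -(-1)*(J - 3) = -(-1)*(-3 + J) = -(12 - 4*J)/4 = -3 + J)
V(D, h) = D + 5*D*h (V(D, h) = 5*D*h + D = D + 5*D*h)
W(F) = F² - 8*F
G(Z, k) = 3 + 30*Z (G(Z, k) = -3 + 6*(1 + 5*Z) = -3 + (6 + 30*Z) = 3 + 30*Z)
G(H(-5, -1), -7) - 25*W(11) = (3 + 30*(-3 - 5)) - 275*(-8 + 11) = (3 + 30*(-8)) - 275*3 = (3 - 240) - 25*33 = -237 - 825 = -1062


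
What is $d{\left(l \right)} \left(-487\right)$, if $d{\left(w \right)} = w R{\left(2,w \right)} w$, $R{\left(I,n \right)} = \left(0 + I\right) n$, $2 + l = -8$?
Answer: $974000$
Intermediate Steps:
$l = -10$ ($l = -2 - 8 = -10$)
$R{\left(I,n \right)} = I n$
$d{\left(w \right)} = 2 w^{3}$ ($d{\left(w \right)} = w 2 w w = 2 w^{2} w = 2 w^{3}$)
$d{\left(l \right)} \left(-487\right) = 2 \left(-10\right)^{3} \left(-487\right) = 2 \left(-1000\right) \left(-487\right) = \left(-2000\right) \left(-487\right) = 974000$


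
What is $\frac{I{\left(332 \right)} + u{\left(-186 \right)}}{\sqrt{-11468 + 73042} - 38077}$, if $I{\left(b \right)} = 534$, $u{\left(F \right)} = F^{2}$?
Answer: $- \frac{267529002}{289959271} - \frac{7026 \sqrt{61574}}{289959271} \approx -0.92866$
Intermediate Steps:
$\frac{I{\left(332 \right)} + u{\left(-186 \right)}}{\sqrt{-11468 + 73042} - 38077} = \frac{534 + \left(-186\right)^{2}}{\sqrt{-11468 + 73042} - 38077} = \frac{534 + 34596}{\sqrt{61574} - 38077} = \frac{35130}{-38077 + \sqrt{61574}}$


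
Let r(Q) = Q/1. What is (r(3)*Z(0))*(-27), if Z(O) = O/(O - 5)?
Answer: 0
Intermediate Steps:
r(Q) = Q (r(Q) = Q*1 = Q)
Z(O) = O/(-5 + O)
(r(3)*Z(0))*(-27) = (3*(0/(-5 + 0)))*(-27) = (3*(0/(-5)))*(-27) = (3*(0*(-⅕)))*(-27) = (3*0)*(-27) = 0*(-27) = 0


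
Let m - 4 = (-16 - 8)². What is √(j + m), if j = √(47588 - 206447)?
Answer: √(580 + 3*I*√17651) ≈ 25.335 + 7.866*I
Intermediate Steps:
m = 580 (m = 4 + (-16 - 8)² = 4 + (-24)² = 4 + 576 = 580)
j = 3*I*√17651 (j = √(-158859) = 3*I*√17651 ≈ 398.57*I)
√(j + m) = √(3*I*√17651 + 580) = √(580 + 3*I*√17651)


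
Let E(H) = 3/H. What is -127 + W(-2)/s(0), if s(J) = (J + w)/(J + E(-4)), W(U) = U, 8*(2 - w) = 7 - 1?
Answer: -629/5 ≈ -125.80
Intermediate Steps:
w = 5/4 (w = 2 - (7 - 1)/8 = 2 - ⅛*6 = 2 - ¾ = 5/4 ≈ 1.2500)
s(J) = (5/4 + J)/(-¾ + J) (s(J) = (J + 5/4)/(J + 3/(-4)) = (5/4 + J)/(J + 3*(-¼)) = (5/4 + J)/(J - ¾) = (5/4 + J)/(-¾ + J))
-127 + W(-2)/s(0) = -127 - 2*(-3 + 4*0)/(5 + 4*0) = -127 - 2*(-3 + 0)/(5 + 0) = -127 - 2/(5/(-3)) = -127 - 2/((-⅓*5)) = -127 - 2/(-5/3) = -127 - 2*(-⅗) = -127 + 6/5 = -629/5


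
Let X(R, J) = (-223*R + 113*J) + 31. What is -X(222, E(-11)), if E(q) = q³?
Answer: 199878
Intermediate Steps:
X(R, J) = 31 - 223*R + 113*J
-X(222, E(-11)) = -(31 - 223*222 + 113*(-11)³) = -(31 - 49506 + 113*(-1331)) = -(31 - 49506 - 150403) = -1*(-199878) = 199878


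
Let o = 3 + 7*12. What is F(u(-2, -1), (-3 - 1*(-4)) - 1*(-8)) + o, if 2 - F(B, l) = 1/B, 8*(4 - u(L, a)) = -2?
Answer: 1509/17 ≈ 88.765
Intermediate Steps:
u(L, a) = 17/4 (u(L, a) = 4 - 1/8*(-2) = 4 + 1/4 = 17/4)
o = 87 (o = 3 + 84 = 87)
F(B, l) = 2 - 1/B
F(u(-2, -1), (-3 - 1*(-4)) - 1*(-8)) + o = (2 - 1/17/4) + 87 = (2 - 1*4/17) + 87 = (2 - 4/17) + 87 = 30/17 + 87 = 1509/17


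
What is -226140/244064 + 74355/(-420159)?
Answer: -9430177915/8545473848 ≈ -1.1035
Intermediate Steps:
-226140/244064 + 74355/(-420159) = -226140*1/244064 + 74355*(-1/420159) = -56535/61016 - 24785/140053 = -9430177915/8545473848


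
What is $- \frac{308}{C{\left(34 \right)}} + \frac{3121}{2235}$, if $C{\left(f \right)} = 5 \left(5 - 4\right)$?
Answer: $- \frac{26911}{447} \approx -60.204$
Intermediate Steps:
$C{\left(f \right)} = 5$ ($C{\left(f \right)} = 5 \cdot 1 = 5$)
$- \frac{308}{C{\left(34 \right)}} + \frac{3121}{2235} = - \frac{308}{5} + \frac{3121}{2235} = - \frac{26911}{447}$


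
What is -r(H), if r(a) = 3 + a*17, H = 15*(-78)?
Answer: 19887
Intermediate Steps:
H = -1170
r(a) = 3 + 17*a
-r(H) = -(3 + 17*(-1170)) = -(3 - 19890) = -1*(-19887) = 19887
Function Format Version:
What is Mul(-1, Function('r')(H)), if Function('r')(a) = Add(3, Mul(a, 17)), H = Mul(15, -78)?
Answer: 19887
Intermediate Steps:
H = -1170
Function('r')(a) = Add(3, Mul(17, a))
Mul(-1, Function('r')(H)) = Mul(-1, Add(3, Mul(17, -1170))) = Mul(-1, Add(3, -19890)) = Mul(-1, -19887) = 19887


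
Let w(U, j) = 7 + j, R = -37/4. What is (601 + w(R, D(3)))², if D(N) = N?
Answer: 373321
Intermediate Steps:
R = -37/4 (R = -37*¼ = -37/4 ≈ -9.2500)
(601 + w(R, D(3)))² = (601 + (7 + 3))² = (601 + 10)² = 611² = 373321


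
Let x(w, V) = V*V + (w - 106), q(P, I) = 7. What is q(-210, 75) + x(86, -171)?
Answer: 29228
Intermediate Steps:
x(w, V) = -106 + w + V**2 (x(w, V) = V**2 + (-106 + w) = -106 + w + V**2)
q(-210, 75) + x(86, -171) = 7 + (-106 + 86 + (-171)**2) = 7 + (-106 + 86 + 29241) = 7 + 29221 = 29228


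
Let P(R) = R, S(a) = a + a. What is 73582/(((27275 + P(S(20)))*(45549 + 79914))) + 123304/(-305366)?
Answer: -211271516067434/523247976360135 ≈ -0.40377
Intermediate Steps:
S(a) = 2*a
73582/(((27275 + P(S(20)))*(45549 + 79914))) + 123304/(-305366) = 73582/(((27275 + 2*20)*(45549 + 79914))) + 123304/(-305366) = 73582/(((27275 + 40)*125463)) + 123304*(-1/305366) = 73582/((27315*125463)) - 61652/152683 = 73582/3427021845 - 61652/152683 = -211271516067434/523247976360135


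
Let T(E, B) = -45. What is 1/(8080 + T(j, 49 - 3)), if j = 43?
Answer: 1/8035 ≈ 0.00012446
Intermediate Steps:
1/(8080 + T(j, 49 - 3)) = 1/(8080 - 45) = 1/8035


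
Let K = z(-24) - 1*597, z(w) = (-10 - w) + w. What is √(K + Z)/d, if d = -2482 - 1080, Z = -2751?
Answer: -I*√3358/3562 ≈ -0.016268*I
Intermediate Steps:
z(w) = -10
K = -607 (K = -10 - 1*597 = -10 - 597 = -607)
d = -3562
√(K + Z)/d = √(-607 - 2751)/(-3562) = √(-3358)*(-1/3562) = (I*√3358)*(-1/3562) = -I*√3358/3562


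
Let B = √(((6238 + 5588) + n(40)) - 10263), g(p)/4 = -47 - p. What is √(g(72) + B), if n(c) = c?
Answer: √(-476 + √1603) ≈ 20.88*I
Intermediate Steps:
g(p) = -188 - 4*p (g(p) = 4*(-47 - p) = -188 - 4*p)
B = √1603 (B = √(((6238 + 5588) + 40) - 10263) = √((11826 + 40) - 10263) = √(11866 - 10263) = √1603 ≈ 40.037)
√(g(72) + B) = √((-188 - 4*72) + √1603) = √((-188 - 288) + √1603) = √(-476 + √1603)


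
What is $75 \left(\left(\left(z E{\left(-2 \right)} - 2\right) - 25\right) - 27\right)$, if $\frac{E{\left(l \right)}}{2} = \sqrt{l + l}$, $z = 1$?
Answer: $-4050 + 300 i \approx -4050.0 + 300.0 i$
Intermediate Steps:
$E{\left(l \right)} = 2 \sqrt{2} \sqrt{l}$ ($E{\left(l \right)} = 2 \sqrt{l + l} = 2 \sqrt{2 l} = 2 \sqrt{2} \sqrt{l}$)
$75 \left(\left(\left(z E{\left(-2 \right)} - 2\right) - 25\right) - 27\right) = 75 \left(\left(\left(1 \cdot 2 \sqrt{2} \sqrt{-2} - 2\right) - 25\right) - 27\right) = 75 \left(\left(\left(1 \cdot 2 \sqrt{2} i \sqrt{2} - 2\right) - 25\right) - 27\right) = 75 \left(\left(\left(1 \cdot 4 i - 2\right) - 25\right) - 27\right) = 75 \left(\left(\left(4 i - 2\right) - 25\right) - 27\right) = 75 \left(\left(\left(-2 + 4 i\right) - 25\right) - 27\right) = 75 \left(\left(-27 + 4 i\right) - 27\right) = 75 \left(-54 + 4 i\right) = -4050 + 300 i$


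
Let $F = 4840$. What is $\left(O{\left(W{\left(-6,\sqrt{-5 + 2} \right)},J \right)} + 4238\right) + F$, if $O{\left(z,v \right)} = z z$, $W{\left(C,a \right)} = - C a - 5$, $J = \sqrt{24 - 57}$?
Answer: $8995 - 60 i \sqrt{3} \approx 8995.0 - 103.92 i$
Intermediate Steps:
$J = i \sqrt{33}$ ($J = \sqrt{-33} = i \sqrt{33} \approx 5.7446 i$)
$W{\left(C,a \right)} = -5 - C a$ ($W{\left(C,a \right)} = - C a - 5 = -5 - C a$)
$O{\left(z,v \right)} = z^{2}$
$\left(O{\left(W{\left(-6,\sqrt{-5 + 2} \right)},J \right)} + 4238\right) + F = \left(\left(-5 - - 6 \sqrt{-5 + 2}\right)^{2} + 4238\right) + 4840 = \left(\left(-5 - - 6 \sqrt{-3}\right)^{2} + 4238\right) + 4840 = \left(\left(-5 - - 6 i \sqrt{3}\right)^{2} + 4238\right) + 4840 = \left(\left(-5 + 6 i \sqrt{3}\right)^{2} + 4238\right) + 4840 = \left(4238 + \left(-5 + 6 i \sqrt{3}\right)^{2}\right) + 4840 = 9078 + \left(-5 + 6 i \sqrt{3}\right)^{2}$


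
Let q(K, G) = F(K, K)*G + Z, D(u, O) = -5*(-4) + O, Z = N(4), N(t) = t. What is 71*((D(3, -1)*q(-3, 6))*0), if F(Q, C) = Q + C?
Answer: 0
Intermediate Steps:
F(Q, C) = C + Q
Z = 4
D(u, O) = 20 + O
q(K, G) = 4 + 2*G*K (q(K, G) = (K + K)*G + 4 = (2*K)*G + 4 = 2*G*K + 4 = 4 + 2*G*K)
71*((D(3, -1)*q(-3, 6))*0) = 71*(((20 - 1)*(4 + 2*6*(-3)))*0) = 71*((19*(4 - 36))*0) = 71*((19*(-32))*0) = 71*(-608*0) = 71*0 = 0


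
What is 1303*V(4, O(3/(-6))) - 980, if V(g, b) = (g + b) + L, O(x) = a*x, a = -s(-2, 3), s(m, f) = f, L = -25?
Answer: -52777/2 ≈ -26389.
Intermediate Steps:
a = -3 (a = -1*3 = -3)
O(x) = -3*x
V(g, b) = -25 + b + g (V(g, b) = (g + b) - 25 = (b + g) - 25 = -25 + b + g)
1303*V(4, O(3/(-6))) - 980 = 1303*(-25 - 9/(-6) + 4) - 980 = 1303*(-25 - 9*(-1)/6 + 4) - 980 = 1303*(-25 - 3*(-½) + 4) - 980 = 1303*(-25 + 3/2 + 4) - 980 = 1303*(-39/2) - 980 = -50817/2 - 980 = -52777/2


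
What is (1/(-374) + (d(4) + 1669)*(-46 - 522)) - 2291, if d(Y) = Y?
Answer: -356255571/374 ≈ -9.5256e+5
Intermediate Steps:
(1/(-374) + (d(4) + 1669)*(-46 - 522)) - 2291 = (1/(-374) + (4 + 1669)*(-46 - 522)) - 2291 = (-1/374 + 1673*(-568)) - 2291 = (-1/374 - 950264) - 2291 = -355398737/374 - 2291 = -356255571/374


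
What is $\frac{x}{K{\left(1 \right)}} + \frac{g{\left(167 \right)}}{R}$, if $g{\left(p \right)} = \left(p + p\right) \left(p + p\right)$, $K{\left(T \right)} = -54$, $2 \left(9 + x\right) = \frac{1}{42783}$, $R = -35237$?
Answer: $- \frac{2924047129}{974939004} \approx -2.9992$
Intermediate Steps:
$x = - \frac{770093}{85566}$ ($x = -9 + \frac{1}{2 \cdot 42783} = -9 + \frac{1}{2} \cdot \frac{1}{42783} = -9 + \frac{1}{85566} = - \frac{770093}{85566} \approx -9.0$)
$g{\left(p \right)} = 4 p^{2}$ ($g{\left(p \right)} = 2 p 2 p = 4 p^{2}$)
$\frac{x}{K{\left(1 \right)}} + \frac{g{\left(167 \right)}}{R} = - \frac{770093}{85566 \left(-54\right)} + \frac{4 \cdot 167^{2}}{-35237} = \left(- \frac{770093}{85566}\right) \left(- \frac{1}{54}\right) + 4 \cdot 27889 \left(- \frac{1}{35237}\right) = \frac{770093}{4620564} + 111556 \left(- \frac{1}{35237}\right) = \frac{770093}{4620564} - \frac{668}{211} = - \frac{2924047129}{974939004}$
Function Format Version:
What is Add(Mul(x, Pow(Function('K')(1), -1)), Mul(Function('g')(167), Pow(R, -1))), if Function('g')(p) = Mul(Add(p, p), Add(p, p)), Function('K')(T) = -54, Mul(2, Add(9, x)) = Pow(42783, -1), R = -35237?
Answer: Rational(-2924047129, 974939004) ≈ -2.9992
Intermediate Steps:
x = Rational(-770093, 85566) (x = Add(-9, Mul(Rational(1, 2), Pow(42783, -1))) = Add(-9, Mul(Rational(1, 2), Rational(1, 42783))) = Add(-9, Rational(1, 85566)) = Rational(-770093, 85566) ≈ -9.0000)
Function('g')(p) = Mul(4, Pow(p, 2)) (Function('g')(p) = Mul(Mul(2, p), Mul(2, p)) = Mul(4, Pow(p, 2)))
Add(Mul(x, Pow(Function('K')(1), -1)), Mul(Function('g')(167), Pow(R, -1))) = Add(Mul(Rational(-770093, 85566), Pow(-54, -1)), Mul(Mul(4, Pow(167, 2)), Pow(-35237, -1))) = Add(Mul(Rational(-770093, 85566), Rational(-1, 54)), Mul(Mul(4, 27889), Rational(-1, 35237))) = Add(Rational(770093, 4620564), Mul(111556, Rational(-1, 35237))) = Add(Rational(770093, 4620564), Rational(-668, 211)) = Rational(-2924047129, 974939004)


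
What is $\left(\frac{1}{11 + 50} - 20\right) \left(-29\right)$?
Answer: $\frac{35351}{61} \approx 579.52$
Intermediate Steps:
$\left(\frac{1}{11 + 50} - 20\right) \left(-29\right) = \left(\frac{1}{61} - 20\right) \left(-29\right) = \left(- \frac{1219}{61}\right) \left(-29\right) = \frac{35351}{61}$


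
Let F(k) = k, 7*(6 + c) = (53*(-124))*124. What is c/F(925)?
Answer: -162994/1295 ≈ -125.86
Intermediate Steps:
c = -814970/7 (c = -6 + ((53*(-124))*124)/7 = -6 + (-6572*124)/7 = -6 + (1/7)*(-814928) = -6 - 814928/7 = -814970/7 ≈ -1.1642e+5)
c/F(925) = -814970/7/925 = -814970/7*1/925 = -162994/1295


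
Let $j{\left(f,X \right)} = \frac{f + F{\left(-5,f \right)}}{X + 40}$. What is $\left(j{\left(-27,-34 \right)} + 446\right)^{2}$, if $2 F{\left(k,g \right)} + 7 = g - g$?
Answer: $\frac{27994681}{144} \approx 1.9441 \cdot 10^{5}$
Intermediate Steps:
$F{\left(k,g \right)} = - \frac{7}{2}$ ($F{\left(k,g \right)} = - \frac{7}{2} + \frac{g - g}{2} = - \frac{7}{2} + \frac{1}{2} \cdot 0 = - \frac{7}{2} + 0 = - \frac{7}{2}$)
$j{\left(f,X \right)} = \frac{- \frac{7}{2} + f}{40 + X}$ ($j{\left(f,X \right)} = \frac{f - \frac{7}{2}}{X + 40} = \frac{- \frac{7}{2} + f}{40 + X}$)
$\left(j{\left(-27,-34 \right)} + 446\right)^{2} = \left(\frac{- \frac{7}{2} - 27}{40 - 34} + 446\right)^{2} = \left(\frac{1}{6} \left(- \frac{61}{2}\right) + 446\right)^{2} = \left(- \frac{61}{12} + 446\right)^{2} = \left(\frac{5291}{12}\right)^{2} = \frac{27994681}{144}$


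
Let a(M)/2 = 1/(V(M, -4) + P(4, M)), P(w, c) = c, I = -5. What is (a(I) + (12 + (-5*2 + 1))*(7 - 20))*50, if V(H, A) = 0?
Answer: -1970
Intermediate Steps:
a(M) = 2/M (a(M) = 2/(0 + M) = 2/M)
(a(I) + (12 + (-5*2 + 1))*(7 - 20))*50 = (2/(-5) + (12 + (-5*2 + 1))*(7 - 20))*50 = (2*(-1/5) + (12 + (-10 + 1))*(-13))*50 = (-2/5 + (12 - 9)*(-13))*50 = (-2/5 + 3*(-13))*50 = (-2/5 - 39)*50 = -197/5*50 = -1970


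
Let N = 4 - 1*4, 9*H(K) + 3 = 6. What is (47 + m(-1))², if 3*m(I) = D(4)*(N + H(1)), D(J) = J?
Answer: 182329/81 ≈ 2251.0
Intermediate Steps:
H(K) = ⅓ (H(K) = -⅓ + (⅑)*6 = -⅓ + ⅔ = ⅓)
N = 0 (N = 4 - 4 = 0)
m(I) = 4/9 (m(I) = (4*(0 + ⅓))/3 = (4*(⅓))/3 = (⅓)*(4/3) = 4/9)
(47 + m(-1))² = (47 + 4/9)² = (427/9)² = 182329/81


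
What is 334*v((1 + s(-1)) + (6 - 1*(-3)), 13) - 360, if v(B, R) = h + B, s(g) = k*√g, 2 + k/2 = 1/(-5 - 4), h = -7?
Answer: 642 - 12692*I/9 ≈ 642.0 - 1410.2*I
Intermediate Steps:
k = -38/9 (k = -4 + 2/(-5 - 4) = -4 + 2/(-9) = -4 + 2*(-⅑) = -4 - 2/9 = -38/9 ≈ -4.2222)
s(g) = -38*√g/9
v(B, R) = -7 + B
334*v((1 + s(-1)) + (6 - 1*(-3)), 13) - 360 = 334*(-7 + ((1 - 38*I/9) + (6 - 1*(-3)))) - 360 = 334*(-7 + ((1 - 38*I/9) + (6 + 3))) - 360 = 334*(-7 + ((1 - 38*I/9) + 9)) - 360 = 334*(-7 + (10 - 38*I/9)) - 360 = 334*(3 - 38*I/9) - 360 = (1002 - 12692*I/9) - 360 = 642 - 12692*I/9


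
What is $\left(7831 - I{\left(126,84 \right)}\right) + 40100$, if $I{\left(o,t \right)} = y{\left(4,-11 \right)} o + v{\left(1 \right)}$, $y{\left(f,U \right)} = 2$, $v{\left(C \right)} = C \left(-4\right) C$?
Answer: $47683$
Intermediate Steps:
$v{\left(C \right)} = - 4 C^{2}$ ($v{\left(C \right)} = - 4 C C = - 4 C^{2}$)
$I{\left(o,t \right)} = -4 + 2 o$ ($I{\left(o,t \right)} = 2 o - 4 \cdot 1^{2} = 2 o - 4 = -4 + 2 o$)
$\left(7831 - I{\left(126,84 \right)}\right) + 40100 = \left(7831 - \left(-4 + 2 \cdot 126\right)\right) + 40100 = \left(7831 - \left(-4 + 252\right)\right) + 40100 = \left(7831 - 248\right) + 40100 = 7583 + 40100 = 47683$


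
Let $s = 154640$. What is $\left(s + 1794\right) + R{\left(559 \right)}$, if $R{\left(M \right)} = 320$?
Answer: $156754$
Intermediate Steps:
$\left(s + 1794\right) + R{\left(559 \right)} = \left(154640 + 1794\right) + 320 = 156434 + 320 = 156754$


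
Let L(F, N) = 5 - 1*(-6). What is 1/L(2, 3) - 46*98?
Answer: -49587/11 ≈ -4507.9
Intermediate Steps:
L(F, N) = 11 (L(F, N) = 5 + 6 = 11)
1/L(2, 3) - 46*98 = 1/11 - 46*98 = 1/11 - 4508 = -49587/11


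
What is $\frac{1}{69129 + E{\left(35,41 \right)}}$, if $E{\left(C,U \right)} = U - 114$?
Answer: $\frac{1}{69056} \approx 1.4481 \cdot 10^{-5}$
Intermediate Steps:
$E{\left(C,U \right)} = -114 + U$
$\frac{1}{69129 + E{\left(35,41 \right)}} = \frac{1}{69129 + \left(-114 + 41\right)} = \frac{1}{69129 - 73} = \frac{1}{69056}$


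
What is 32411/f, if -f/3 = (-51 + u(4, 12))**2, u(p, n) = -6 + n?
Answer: -32411/6075 ≈ -5.3351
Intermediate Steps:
f = -6075 (f = -3*(-51 + (-6 + 12))**2 = -3*(-51 + 6)**2 = -3*(-45)**2 = -3*2025 = -6075)
32411/f = 32411/(-6075) = 32411*(-1/6075) = -32411/6075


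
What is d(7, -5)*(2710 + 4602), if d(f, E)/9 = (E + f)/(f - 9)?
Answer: -65808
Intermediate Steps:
d(f, E) = 9*(E + f)/(-9 + f) (d(f, E) = 9*((E + f)/(f - 9)) = 9*((E + f)/(-9 + f)) = 9*(E + f)/(-9 + f))
d(7, -5)*(2710 + 4602) = (9*(-5 + 7)/(-9 + 7))*(2710 + 4602) = (9*2/(-2))*7312 = (9*(-1/2)*2)*7312 = -9*7312 = -65808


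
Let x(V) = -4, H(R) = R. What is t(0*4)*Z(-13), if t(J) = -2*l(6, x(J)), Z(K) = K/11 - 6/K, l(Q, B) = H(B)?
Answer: -824/143 ≈ -5.7622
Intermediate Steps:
l(Q, B) = B
Z(K) = -6/K + K/11 (Z(K) = K*(1/11) - 6/K = K/11 - 6/K = -6/K + K/11)
t(J) = 8 (t(J) = -2*(-4) = 8)
t(0*4)*Z(-13) = 8*(-6/(-13) + (1/11)*(-13)) = 8*(-6*(-1/13) - 13/11) = 8*(6/13 - 13/11) = 8*(-103/143) = -824/143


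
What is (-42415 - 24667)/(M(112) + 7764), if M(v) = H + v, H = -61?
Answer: -67082/7815 ≈ -8.5838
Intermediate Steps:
M(v) = -61 + v
(-42415 - 24667)/(M(112) + 7764) = (-42415 - 24667)/((-61 + 112) + 7764) = -67082/(51 + 7764) = -67082/7815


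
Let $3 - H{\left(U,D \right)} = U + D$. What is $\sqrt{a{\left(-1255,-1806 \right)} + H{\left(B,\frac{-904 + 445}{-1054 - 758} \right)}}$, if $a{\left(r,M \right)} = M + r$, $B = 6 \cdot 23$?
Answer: $\frac{i \sqrt{291511087}}{302} \approx 56.535 i$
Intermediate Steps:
$B = 138$
$H{\left(U,D \right)} = 3 - D - U$ ($H{\left(U,D \right)} = 3 - \left(U + D\right) = 3 - \left(D + U\right) = 3 - D - U$)
$\sqrt{a{\left(-1255,-1806 \right)} + H{\left(B,\frac{-904 + 445}{-1054 - 758} \right)}} = \sqrt{\left(-1806 - 1255\right) - \left(135 + \frac{-904 + 445}{-1054 - 758}\right)} = \sqrt{-3061 - \left(135 + \frac{153}{604}\right)} = \sqrt{-3061 - \frac{81693}{604}} = \sqrt{- \frac{1930537}{604}} = \frac{i \sqrt{291511087}}{302}$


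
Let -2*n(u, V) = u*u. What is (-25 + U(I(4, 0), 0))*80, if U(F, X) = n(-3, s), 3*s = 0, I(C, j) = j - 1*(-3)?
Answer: -2360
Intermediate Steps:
I(C, j) = 3 + j (I(C, j) = j + 3 = 3 + j)
s = 0 (s = (1/3)*0 = 0)
n(u, V) = -u**2/2 (n(u, V) = -u*u/2 = -u**2/2)
U(F, X) = -9/2 (U(F, X) = -1/2*(-3)**2 = -1/2*9 = -9/2)
(-25 + U(I(4, 0), 0))*80 = (-25 - 9/2)*80 = -59/2*80 = -2360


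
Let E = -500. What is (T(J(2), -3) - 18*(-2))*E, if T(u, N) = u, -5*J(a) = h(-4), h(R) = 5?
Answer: -17500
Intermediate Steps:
J(a) = -1 (J(a) = -1/5*5 = -1)
(T(J(2), -3) - 18*(-2))*E = (-1 - 18*(-2))*(-500) = (-1 + 36)*(-500) = 35*(-500) = -17500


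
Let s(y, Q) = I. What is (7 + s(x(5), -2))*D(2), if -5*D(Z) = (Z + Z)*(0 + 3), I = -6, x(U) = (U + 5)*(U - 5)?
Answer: -12/5 ≈ -2.4000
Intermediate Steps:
x(U) = (-5 + U)*(5 + U) (x(U) = (5 + U)*(-5 + U) = (-5 + U)*(5 + U))
s(y, Q) = -6
D(Z) = -6*Z/5 (D(Z) = -(Z + Z)*(0 + 3)/5 = -2*Z*3/5 = -6*Z/5)
(7 + s(x(5), -2))*D(2) = (7 - 6)*(-6/5*2) = 1*(-12/5) = -12/5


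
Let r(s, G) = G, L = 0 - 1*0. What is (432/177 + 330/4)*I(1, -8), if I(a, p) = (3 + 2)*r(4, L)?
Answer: 0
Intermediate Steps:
L = 0 (L = 0 + 0 = 0)
I(a, p) = 0 (I(a, p) = (3 + 2)*0 = 5*0 = 0)
(432/177 + 330/4)*I(1, -8) = (432/177 + 330/4)*0 = (432*(1/177) + 330*(1/4))*0 = (144/59 + 165/2)*0 = (10023/118)*0 = 0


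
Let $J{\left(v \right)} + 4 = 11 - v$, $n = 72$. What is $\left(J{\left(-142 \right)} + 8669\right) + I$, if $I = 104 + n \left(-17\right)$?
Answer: $7698$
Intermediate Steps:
$I = -1120$ ($I = 104 + 72 \left(-17\right) = 104 - 1224 = -1120$)
$J{\left(v \right)} = 7 - v$ ($J{\left(v \right)} = -4 - \left(-11 + v\right) = 7 - v$)
$\left(J{\left(-142 \right)} + 8669\right) + I = \left(\left(7 - -142\right) + 8669\right) - 1120 = \left(\left(7 + 142\right) + 8669\right) - 1120 = \left(149 + 8669\right) - 1120 = 8818 - 1120 = 7698$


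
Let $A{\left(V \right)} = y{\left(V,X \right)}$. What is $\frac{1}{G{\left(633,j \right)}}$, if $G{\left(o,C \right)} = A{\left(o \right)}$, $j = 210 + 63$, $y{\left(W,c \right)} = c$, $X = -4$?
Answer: $- \frac{1}{4} \approx -0.25$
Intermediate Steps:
$j = 273$
$A{\left(V \right)} = -4$
$G{\left(o,C \right)} = -4$
$\frac{1}{G{\left(633,j \right)}} = \frac{1}{-4} = - \frac{1}{4}$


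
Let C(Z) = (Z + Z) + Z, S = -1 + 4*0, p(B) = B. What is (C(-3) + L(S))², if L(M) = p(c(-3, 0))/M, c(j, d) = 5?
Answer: 196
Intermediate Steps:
S = -1 (S = -1 + 0 = -1)
L(M) = 5/M
C(Z) = 3*Z (C(Z) = 2*Z + Z = 3*Z)
(C(-3) + L(S))² = (3*(-3) + 5/(-1))² = (-9 + 5*(-1))² = (-9 - 5)² = (-14)² = 196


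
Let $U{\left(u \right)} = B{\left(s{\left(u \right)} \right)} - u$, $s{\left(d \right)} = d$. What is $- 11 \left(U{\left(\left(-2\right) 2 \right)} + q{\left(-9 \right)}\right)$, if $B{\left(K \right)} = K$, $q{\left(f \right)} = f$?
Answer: $99$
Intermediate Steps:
$U{\left(u \right)} = 0$ ($U{\left(u \right)} = u - u = 0$)
$- 11 \left(U{\left(\left(-2\right) 2 \right)} + q{\left(-9 \right)}\right) = - 11 \left(0 - 9\right) = \left(-11\right) \left(-9\right) = 99$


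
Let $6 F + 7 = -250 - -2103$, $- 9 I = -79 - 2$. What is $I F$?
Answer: $2769$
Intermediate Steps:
$I = 9$ ($I = - \frac{-79 - 2}{9} = \left(- \frac{1}{9}\right) \left(-81\right) = 9$)
$F = \frac{923}{3}$ ($F = - \frac{7}{6} + \frac{-250 - -2103}{6} = - \frac{7}{6} + \frac{-250 + 2103}{6} = - \frac{7}{6} + \frac{1}{6} \cdot 1853 = - \frac{7}{6} + \frac{1853}{6} = \frac{923}{3} \approx 307.67$)
$I F = 9 \cdot \frac{923}{3} = 2769$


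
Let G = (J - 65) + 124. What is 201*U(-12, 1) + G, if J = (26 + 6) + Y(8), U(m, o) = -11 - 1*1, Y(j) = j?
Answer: -2313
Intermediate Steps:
U(m, o) = -12 (U(m, o) = -11 - 1 = -12)
J = 40 (J = (26 + 6) + 8 = 32 + 8 = 40)
G = 99 (G = (40 - 65) + 124 = -25 + 124 = 99)
201*U(-12, 1) + G = 201*(-12) + 99 = -2412 + 99 = -2313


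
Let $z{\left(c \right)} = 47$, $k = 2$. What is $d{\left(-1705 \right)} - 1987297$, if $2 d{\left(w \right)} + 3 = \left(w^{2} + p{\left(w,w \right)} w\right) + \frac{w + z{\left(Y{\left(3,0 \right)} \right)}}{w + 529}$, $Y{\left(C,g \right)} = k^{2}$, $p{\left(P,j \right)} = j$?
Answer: $\frac{1081599193}{1176} \approx 9.1973 \cdot 10^{5}$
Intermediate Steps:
$Y{\left(C,g \right)} = 4$ ($Y{\left(C,g \right)} = 2^{2} = 4$)
$d{\left(w \right)} = - \frac{3}{2} + w^{2} + \frac{47 + w}{2 \left(529 + w\right)}$ ($d{\left(w \right)} = - \frac{3}{2} + \frac{\left(w^{2} + w w\right) + \frac{w + 47}{w + 529}}{2} = - \frac{3}{2} + \frac{\left(w^{2} + w^{2}\right) + \frac{47 + w}{529 + w}}{2} = - \frac{3}{2} + \frac{2 w^{2} + \frac{47 + w}{529 + w}}{2} = - \frac{3}{2} + \left(w^{2} + \frac{47 + w}{2 \left(529 + w\right)}\right) = - \frac{3}{2} + w^{2} + \frac{47 + w}{2 \left(529 + w\right)}$)
$d{\left(-1705 \right)} - 1987297 = \frac{-770 + \left(-1705\right)^{3} - -1705 + 529 \left(-1705\right)^{2}}{529 - 1705} - 1987297 = \frac{-770 - 4956477625 + 1705 + 529 \cdot 2907025}{-1176} - 1987297 = - \frac{-770 - 4956477625 + 1705 + 1537816225}{1176} - 1987297 = \left(- \frac{1}{1176}\right) \left(-3418660465\right) - 1987297 = \frac{3418660465}{1176} - 1987297 = \frac{1081599193}{1176}$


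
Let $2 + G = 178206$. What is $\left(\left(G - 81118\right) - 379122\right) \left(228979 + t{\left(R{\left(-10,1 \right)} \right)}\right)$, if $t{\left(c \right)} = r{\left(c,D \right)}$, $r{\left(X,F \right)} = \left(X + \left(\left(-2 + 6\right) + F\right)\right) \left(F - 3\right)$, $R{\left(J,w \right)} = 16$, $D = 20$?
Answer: $-64772105724$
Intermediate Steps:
$G = 178204$ ($G = -2 + 178206 = 178204$)
$r{\left(X,F \right)} = \left(-3 + F\right) \left(4 + F + X\right)$ ($r{\left(X,F \right)} = \left(X + \left(4 + F\right)\right) \left(-3 + F\right) = \left(4 + F + X\right) \left(-3 + F\right) = \left(-3 + F\right) \left(4 + F + X\right)$)
$t{\left(c \right)} = 408 + 17 c$ ($t{\left(c \right)} = -12 + 20 + 20^{2} - 3 c + 20 c = -12 + 20 + 400 - 3 c + 20 c = 408 + 17 c$)
$\left(\left(G - 81118\right) - 379122\right) \left(228979 + t{\left(R{\left(-10,1 \right)} \right)}\right) = \left(\left(178204 - 81118\right) - 379122\right) \left(228979 + \left(408 + 17 \cdot 16\right)\right) = \left(97086 - 379122\right) \left(228979 + \left(408 + 272\right)\right) = - 282036 \left(228979 + 680\right) = \left(-282036\right) 229659 = -64772105724$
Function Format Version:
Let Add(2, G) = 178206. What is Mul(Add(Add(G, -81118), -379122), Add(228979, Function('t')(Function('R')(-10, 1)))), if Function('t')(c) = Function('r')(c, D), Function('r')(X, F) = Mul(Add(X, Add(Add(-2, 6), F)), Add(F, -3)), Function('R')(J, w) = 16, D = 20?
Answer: -64772105724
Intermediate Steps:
G = 178204 (G = Add(-2, 178206) = 178204)
Function('r')(X, F) = Mul(Add(-3, F), Add(4, F, X)) (Function('r')(X, F) = Mul(Add(X, Add(4, F)), Add(-3, F)) = Mul(Add(4, F, X), Add(-3, F)) = Mul(Add(-3, F), Add(4, F, X)))
Function('t')(c) = Add(408, Mul(17, c)) (Function('t')(c) = Add(-12, 20, Pow(20, 2), Mul(-3, c), Mul(20, c)) = Add(-12, 20, 400, Mul(-3, c), Mul(20, c)) = Add(408, Mul(17, c)))
Mul(Add(Add(G, -81118), -379122), Add(228979, Function('t')(Function('R')(-10, 1)))) = Mul(Add(Add(178204, -81118), -379122), Add(228979, Add(408, Mul(17, 16)))) = Mul(Add(97086, -379122), Add(228979, Add(408, 272))) = Mul(-282036, Add(228979, 680)) = Mul(-282036, 229659) = -64772105724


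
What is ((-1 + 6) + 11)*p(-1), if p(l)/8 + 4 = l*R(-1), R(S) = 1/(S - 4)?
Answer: -2432/5 ≈ -486.40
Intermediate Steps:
R(S) = 1/(-4 + S)
p(l) = -32 - 8*l/5 (p(l) = -32 + 8*(l/(-4 - 1)) = -32 + 8*(l/(-5)) = -32 + 8*(l*(-1/5)) = -32 + 8*(-l/5) = -32 - 8*l/5)
((-1 + 6) + 11)*p(-1) = ((-1 + 6) + 11)*(-32 - 8/5*(-1)) = (5 + 11)*(-32 + 8/5) = 16*(-152/5) = -2432/5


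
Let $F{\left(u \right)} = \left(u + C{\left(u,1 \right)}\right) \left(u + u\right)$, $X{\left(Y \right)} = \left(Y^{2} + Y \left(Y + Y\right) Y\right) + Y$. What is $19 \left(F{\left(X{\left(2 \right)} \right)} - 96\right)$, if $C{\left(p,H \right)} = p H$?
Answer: $34960$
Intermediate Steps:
$X{\left(Y \right)} = Y + Y^{2} + 2 Y^{3}$ ($X{\left(Y \right)} = \left(Y^{2} + Y 2 Y Y\right) + Y = \left(Y^{2} + 2 Y^{2} Y\right) + Y = \left(Y^{2} + 2 Y^{3}\right) + Y = Y + Y^{2} + 2 Y^{3}$)
$C{\left(p,H \right)} = H p$
$F{\left(u \right)} = 4 u^{2}$ ($F{\left(u \right)} = \left(u + 1 u\right) \left(u + u\right) = \left(u + u\right) 2 u = 2 u 2 u = 4 u^{2}$)
$19 \left(F{\left(X{\left(2 \right)} \right)} - 96\right) = 19 \left(4 \left(2 \left(1 + 2 + 2 \cdot 2^{2}\right)\right)^{2} - 96\right) = 19 \left(4 \left(2 \left(1 + 2 + 2 \cdot 4\right)\right)^{2} - 96\right) = 19 \left(4 \left(2 \left(1 + 2 + 8\right)\right)^{2} - 96\right) = 19 \left(4 \left(2 \cdot 11\right)^{2} - 96\right) = 19 \left(4 \cdot 22^{2} - 96\right) = 19 \left(4 \cdot 484 - 96\right) = 19 \left(1936 - 96\right) = 19 \cdot 1840 = 34960$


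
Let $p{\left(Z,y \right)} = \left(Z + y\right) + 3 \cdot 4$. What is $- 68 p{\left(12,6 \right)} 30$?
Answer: $-61200$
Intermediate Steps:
$p{\left(Z,y \right)} = 12 + Z + y$ ($p{\left(Z,y \right)} = \left(Z + y\right) + 12 = 12 + Z + y$)
$- 68 p{\left(12,6 \right)} 30 = - 68 \left(12 + 12 + 6\right) 30 = \left(-68\right) 30 \cdot 30 = \left(-2040\right) 30 = -61200$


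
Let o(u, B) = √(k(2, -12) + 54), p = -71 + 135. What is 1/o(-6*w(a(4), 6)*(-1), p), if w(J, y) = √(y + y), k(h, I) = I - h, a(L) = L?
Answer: √10/20 ≈ 0.15811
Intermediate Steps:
w(J, y) = √2*√y (w(J, y) = √(2*y) = √2*√y)
p = 64
o(u, B) = 2*√10 (o(u, B) = √((-12 - 1*2) + 54) = √((-12 - 2) + 54) = √(-14 + 54) = √40 = 2*√10)
1/o(-6*w(a(4), 6)*(-1), p) = 1/(2*√10) = √10/20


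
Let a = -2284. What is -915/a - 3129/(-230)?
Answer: 3678543/262660 ≈ 14.005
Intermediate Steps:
-915/a - 3129/(-230) = -915/(-2284) - 3129/(-230) = -915*(-1/2284) - 3129*(-1/230) = 915/2284 + 3129/230 = 3678543/262660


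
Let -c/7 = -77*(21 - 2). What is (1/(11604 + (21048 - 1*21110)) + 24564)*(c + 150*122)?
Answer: 8091878361749/11542 ≈ 7.0108e+8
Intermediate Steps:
c = 10241 (c = -(-539)*(21 - 2) = -(-539)*19 = -7*(-1463) = 10241)
(1/(11604 + (21048 - 1*21110)) + 24564)*(c + 150*122) = (1/(11604 + (21048 - 1*21110)) + 24564)*(10241 + 150*122) = (1/(11604 + (21048 - 21110)) + 24564)*(10241 + 18300) = (1/(11604 - 62) + 24564)*28541 = (1/11542 + 24564)*28541 = (283517689/11542)*28541 = 8091878361749/11542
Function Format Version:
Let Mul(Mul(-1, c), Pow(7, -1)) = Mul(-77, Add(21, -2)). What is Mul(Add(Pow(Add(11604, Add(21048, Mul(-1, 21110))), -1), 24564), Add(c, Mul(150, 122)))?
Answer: Rational(8091878361749, 11542) ≈ 7.0108e+8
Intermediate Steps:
c = 10241 (c = Mul(-7, Mul(-77, Add(21, -2))) = Mul(-7, Mul(-77, 19)) = Mul(-7, -1463) = 10241)
Mul(Add(Pow(Add(11604, Add(21048, Mul(-1, 21110))), -1), 24564), Add(c, Mul(150, 122))) = Mul(Add(Pow(Add(11604, Add(21048, Mul(-1, 21110))), -1), 24564), Add(10241, Mul(150, 122))) = Mul(Add(Pow(Add(11604, Add(21048, -21110)), -1), 24564), Add(10241, 18300)) = Mul(Add(Pow(Add(11604, -62), -1), 24564), 28541) = Mul(Add(Pow(11542, -1), 24564), 28541) = Mul(Add(Rational(1, 11542), 24564), 28541) = Mul(Rational(283517689, 11542), 28541) = Rational(8091878361749, 11542)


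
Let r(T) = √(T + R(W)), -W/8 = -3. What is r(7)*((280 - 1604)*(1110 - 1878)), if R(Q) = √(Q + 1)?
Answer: 2033664*√3 ≈ 3.5224e+6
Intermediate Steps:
W = 24 (W = -8*(-3) = 24)
R(Q) = √(1 + Q)
r(T) = √(5 + T) (r(T) = √(T + √(1 + 24)) = √(T + √25) = √(T + 5) = √(5 + T))
r(7)*((280 - 1604)*(1110 - 1878)) = √(5 + 7)*((280 - 1604)*(1110 - 1878)) = √12*(-1324*(-768)) = (2*√3)*1016832 = 2033664*√3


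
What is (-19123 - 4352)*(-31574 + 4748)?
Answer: 629740350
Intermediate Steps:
(-19123 - 4352)*(-31574 + 4748) = -23475*(-26826) = 629740350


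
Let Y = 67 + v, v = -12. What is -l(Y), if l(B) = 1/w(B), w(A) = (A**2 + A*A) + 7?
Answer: -1/6057 ≈ -0.00016510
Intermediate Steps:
w(A) = 7 + 2*A**2 (w(A) = (A**2 + A**2) + 7 = 2*A**2 + 7 = 7 + 2*A**2)
Y = 55 (Y = 67 - 12 = 55)
l(B) = 1/(7 + 2*B**2)
-l(Y) = -1/(7 + 2*55**2) = -1/(7 + 2*3025) = -1/(7 + 6050) = -1/6057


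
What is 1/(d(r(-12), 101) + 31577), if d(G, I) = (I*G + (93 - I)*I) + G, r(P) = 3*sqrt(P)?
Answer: 30769/947854993 - 612*I*sqrt(3)/947854993 ≈ 3.2462e-5 - 1.1183e-6*I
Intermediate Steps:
d(G, I) = G + G*I + I*(93 - I) (d(G, I) = (G*I + I*(93 - I)) + G = G + G*I + I*(93 - I))
1/(d(r(-12), 101) + 31577) = 1/((3*sqrt(-12) - 1*101**2 + 93*101 + (3*sqrt(-12))*101) + 31577) = 1/((3*(2*I*sqrt(3)) - 1*10201 + 9393 + (3*(2*I*sqrt(3)))*101) + 31577) = 1/((6*I*sqrt(3) - 10201 + 9393 + (6*I*sqrt(3))*101) + 31577) = 1/((6*I*sqrt(3) - 10201 + 9393 + 606*I*sqrt(3)) + 31577) = 1/((-808 + 612*I*sqrt(3)) + 31577) = 1/(30769 + 612*I*sqrt(3))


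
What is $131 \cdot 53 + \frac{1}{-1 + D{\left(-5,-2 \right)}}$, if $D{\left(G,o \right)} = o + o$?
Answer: $\frac{34714}{5} \approx 6942.8$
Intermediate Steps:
$D{\left(G,o \right)} = 2 o$
$131 \cdot 53 + \frac{1}{-1 + D{\left(-5,-2 \right)}} = 131 \cdot 53 + \frac{1}{-1 + 2 \left(-2\right)} = 6943 + \frac{1}{-1 - 4} = 6943 + \frac{1}{-5} = 6943 - \frac{1}{5} = \frac{34714}{5}$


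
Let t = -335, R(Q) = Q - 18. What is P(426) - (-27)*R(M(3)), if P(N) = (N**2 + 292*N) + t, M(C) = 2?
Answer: 305101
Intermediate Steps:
R(Q) = -18 + Q
P(N) = -335 + N**2 + 292*N (P(N) = (N**2 + 292*N) - 335 = -335 + N**2 + 292*N)
P(426) - (-27)*R(M(3)) = (-335 + 426**2 + 292*426) - (-27)*(-18 + 2) = (-335 + 181476 + 124392) - (-27)*(-16) = 305533 - 1*432 = 305533 - 432 = 305101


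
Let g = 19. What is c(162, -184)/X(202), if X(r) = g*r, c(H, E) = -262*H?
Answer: -21222/1919 ≈ -11.059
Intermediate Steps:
X(r) = 19*r
c(162, -184)/X(202) = (-262*162)/((19*202)) = -42444/3838 = -42444*1/3838 = -21222/1919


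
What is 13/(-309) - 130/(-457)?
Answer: 34229/141213 ≈ 0.24239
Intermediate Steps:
13/(-309) - 130/(-457) = 13*(-1/309) - 130*(-1/457) = -13/309 + 130/457 = 34229/141213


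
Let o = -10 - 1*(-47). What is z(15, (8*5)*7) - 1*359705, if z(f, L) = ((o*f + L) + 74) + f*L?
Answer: -354596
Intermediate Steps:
o = 37 (o = -10 + 47 = 37)
z(f, L) = 74 + L + 37*f + L*f (z(f, L) = ((37*f + L) + 74) + f*L = ((L + 37*f) + 74) + L*f = (74 + L + 37*f) + L*f = 74 + L + 37*f + L*f)
z(15, (8*5)*7) - 1*359705 = (74 + (8*5)*7 + 37*15 + ((8*5)*7)*15) - 1*359705 = (74 + 40*7 + 555 + (40*7)*15) - 359705 = (74 + 280 + 555 + 280*15) - 359705 = (74 + 280 + 555 + 4200) - 359705 = 5109 - 359705 = -354596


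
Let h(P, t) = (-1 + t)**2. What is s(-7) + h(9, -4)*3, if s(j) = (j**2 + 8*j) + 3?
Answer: 71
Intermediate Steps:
s(j) = 3 + j**2 + 8*j
s(-7) + h(9, -4)*3 = (3 + (-7)**2 + 8*(-7)) + (-1 - 4)**2*3 = (3 + 49 - 56) + (-5)**2*3 = -4 + 25*3 = -4 + 75 = 71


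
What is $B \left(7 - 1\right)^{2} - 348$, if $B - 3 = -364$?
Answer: $-13344$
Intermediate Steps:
$B = -361$ ($B = 3 - 364 = -361$)
$B \left(7 - 1\right)^{2} - 348 = - 361 \left(7 - 1\right)^{2} - 348 = - 361 \cdot 6^{2} - 348 = \left(-361\right) 36 - 348 = -12996 - 348 = -13344$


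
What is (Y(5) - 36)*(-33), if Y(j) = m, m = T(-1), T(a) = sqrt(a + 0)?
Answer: 1188 - 33*I ≈ 1188.0 - 33.0*I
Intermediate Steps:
T(a) = sqrt(a)
m = I (m = sqrt(-1) = I ≈ 1.0*I)
Y(j) = I
(Y(5) - 36)*(-33) = (I - 36)*(-33) = (-36 + I)*(-33) = 1188 - 33*I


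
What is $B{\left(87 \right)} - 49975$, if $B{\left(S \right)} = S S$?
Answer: $-42406$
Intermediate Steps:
$B{\left(S \right)} = S^{2}$
$B{\left(87 \right)} - 49975 = 87^{2} - 49975 = 7569 - 49975 = -42406$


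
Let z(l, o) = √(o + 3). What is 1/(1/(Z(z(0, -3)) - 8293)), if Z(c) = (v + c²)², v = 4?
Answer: -8277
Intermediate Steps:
z(l, o) = √(3 + o)
Z(c) = (4 + c²)²
1/(1/(Z(z(0, -3)) - 8293)) = 1/(1/((4 + (√(3 - 3))²)² - 8293)) = 1/(1/((4 + (√0)²)² - 8293)) = 1/(1/((4 + 0²)² - 8293)) = 1/(1/((4 + 0)² - 8293)) = 1/(1/(4² - 8293)) = 1/(1/(16 - 8293)) = 1/(1/(-8277)) = 1/(-1/8277) = -8277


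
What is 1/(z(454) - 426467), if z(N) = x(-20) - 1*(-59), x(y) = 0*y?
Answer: -1/426408 ≈ -2.3452e-6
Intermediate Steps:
x(y) = 0
z(N) = 59 (z(N) = 0 - 1*(-59) = 0 + 59 = 59)
1/(z(454) - 426467) = 1/(59 - 426467) = 1/(-426408) = -1/426408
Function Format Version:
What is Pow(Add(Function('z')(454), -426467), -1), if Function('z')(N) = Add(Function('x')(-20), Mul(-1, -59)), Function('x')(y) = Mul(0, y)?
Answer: Rational(-1, 426408) ≈ -2.3452e-6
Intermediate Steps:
Function('x')(y) = 0
Function('z')(N) = 59 (Function('z')(N) = Add(0, Mul(-1, -59)) = Add(0, 59) = 59)
Pow(Add(Function('z')(454), -426467), -1) = Pow(Add(59, -426467), -1) = Pow(-426408, -1) = Rational(-1, 426408)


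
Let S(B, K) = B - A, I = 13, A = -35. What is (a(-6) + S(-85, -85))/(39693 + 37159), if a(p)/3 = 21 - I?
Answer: -13/38426 ≈ -0.00033831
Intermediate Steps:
S(B, K) = 35 + B (S(B, K) = B - 1*(-35) = B + 35 = 35 + B)
a(p) = 24 (a(p) = 3*(21 - 1*13) = 3*(21 - 13) = 3*8 = 24)
(a(-6) + S(-85, -85))/(39693 + 37159) = (24 + (35 - 85))/(39693 + 37159) = (24 - 50)/76852 = -26*1/76852 = -13/38426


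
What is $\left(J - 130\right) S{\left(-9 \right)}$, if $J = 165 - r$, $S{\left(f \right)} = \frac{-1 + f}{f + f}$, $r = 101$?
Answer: $- \frac{110}{3} \approx -36.667$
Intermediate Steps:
$S{\left(f \right)} = \frac{-1 + f}{2 f}$
$J = 64$ ($J = 165 - 101 = 64$)
$\left(J - 130\right) S{\left(-9 \right)} = \left(64 - 130\right) \frac{-1 - 9}{2 \left(-9\right)} = - 66 \cdot \frac{1}{2} \left(- \frac{1}{9}\right) \left(-10\right) = \left(-66\right) \frac{5}{9} = - \frac{110}{3}$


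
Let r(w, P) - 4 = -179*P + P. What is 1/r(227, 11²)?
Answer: -1/21534 ≈ -4.6438e-5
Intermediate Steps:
r(w, P) = 4 - 178*P (r(w, P) = 4 + (-179*P + P) = 4 - 178*P)
1/r(227, 11²) = 1/(4 - 178*11²) = 1/(4 - 178*121) = 1/(4 - 21538) = 1/(-21534) = -1/21534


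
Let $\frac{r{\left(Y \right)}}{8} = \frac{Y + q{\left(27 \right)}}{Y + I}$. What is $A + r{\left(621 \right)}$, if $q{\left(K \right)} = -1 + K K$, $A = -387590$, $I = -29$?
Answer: $- \frac{28680311}{74} \approx -3.8757 \cdot 10^{5}$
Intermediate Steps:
$q{\left(K \right)} = -1 + K^{2}$
$r{\left(Y \right)} = \frac{8 \left(728 + Y\right)}{-29 + Y}$ ($r{\left(Y \right)} = 8 \frac{Y - \left(1 - 27^{2}\right)}{Y - 29} = 8 \frac{Y + \left(-1 + 729\right)}{-29 + Y} = 8 \frac{Y + 728}{-29 + Y} = 8 \frac{728 + Y}{-29 + Y} = \frac{8 \left(728 + Y\right)}{-29 + Y}$)
$A + r{\left(621 \right)} = -387590 + \frac{8 \left(728 + 621\right)}{-29 + 621} = -387590 + 8 \cdot \frac{1}{592} \cdot 1349 = -387590 + \frac{1349}{74} = - \frac{28680311}{74}$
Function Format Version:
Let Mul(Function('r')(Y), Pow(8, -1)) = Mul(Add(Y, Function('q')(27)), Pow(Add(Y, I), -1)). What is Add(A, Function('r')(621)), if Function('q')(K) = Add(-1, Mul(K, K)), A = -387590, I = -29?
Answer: Rational(-28680311, 74) ≈ -3.8757e+5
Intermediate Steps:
Function('q')(K) = Add(-1, Pow(K, 2))
Function('r')(Y) = Mul(8, Pow(Add(-29, Y), -1), Add(728, Y)) (Function('r')(Y) = Mul(8, Mul(Add(Y, Add(-1, Pow(27, 2))), Pow(Add(Y, -29), -1))) = Mul(8, Mul(Add(Y, Add(-1, 729)), Pow(Add(-29, Y), -1))) = Mul(8, Mul(Add(Y, 728), Pow(Add(-29, Y), -1))) = Mul(8, Mul(Add(728, Y), Pow(Add(-29, Y), -1))) = Mul(8, Mul(Pow(Add(-29, Y), -1), Add(728, Y))) = Mul(8, Pow(Add(-29, Y), -1), Add(728, Y)))
Add(A, Function('r')(621)) = Add(-387590, Mul(8, Pow(Add(-29, 621), -1), Add(728, 621))) = Add(-387590, Mul(8, Pow(592, -1), 1349)) = Add(-387590, Mul(8, Rational(1, 592), 1349)) = Add(-387590, Rational(1349, 74)) = Rational(-28680311, 74)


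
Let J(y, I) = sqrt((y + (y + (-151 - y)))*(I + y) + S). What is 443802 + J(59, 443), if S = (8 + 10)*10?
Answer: 443802 + 2*I*sqrt(11501) ≈ 4.438e+5 + 214.49*I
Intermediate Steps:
S = 180 (S = 18*10 = 180)
J(y, I) = sqrt(180 + (-151 + y)*(I + y)) (J(y, I) = sqrt((y + (y + (-151 - y)))*(I + y) + 180) = sqrt((y - 151)*(I + y) + 180) = sqrt((-151 + y)*(I + y) + 180) = sqrt(180 + (-151 + y)*(I + y)))
443802 + J(59, 443) = 443802 + sqrt(180 + 59**2 - 151*443 - 151*59 + 443*59) = 443802 + sqrt(180 + 3481 - 66893 - 8909 + 26137) = 443802 + sqrt(-46004) = 443802 + 2*I*sqrt(11501)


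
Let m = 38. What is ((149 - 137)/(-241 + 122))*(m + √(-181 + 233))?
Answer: -456/119 - 24*√13/119 ≈ -4.5591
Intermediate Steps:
((149 - 137)/(-241 + 122))*(m + √(-181 + 233)) = ((149 - 137)/(-241 + 122))*(38 + √(-181 + 233)) = (12/(-119))*(38 + √52) = (12*(-1/119))*(38 + 2*√13) = -12*(38 + 2*√13)/119 = -456/119 - 24*√13/119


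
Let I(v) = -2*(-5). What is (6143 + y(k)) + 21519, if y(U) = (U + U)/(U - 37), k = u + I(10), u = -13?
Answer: 553243/20 ≈ 27662.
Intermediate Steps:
I(v) = 10
k = -3 (k = -13 + 10 = -3)
y(U) = 2*U/(-37 + U) (y(U) = (2*U)/(-37 + U) = 2*U/(-37 + U))
(6143 + y(k)) + 21519 = (6143 + 2*(-3)/(-37 - 3)) + 21519 = (6143 + 2*(-3)/(-40)) + 21519 = (6143 + 2*(-3)*(-1/40)) + 21519 = (6143 + 3/20) + 21519 = 122863/20 + 21519 = 553243/20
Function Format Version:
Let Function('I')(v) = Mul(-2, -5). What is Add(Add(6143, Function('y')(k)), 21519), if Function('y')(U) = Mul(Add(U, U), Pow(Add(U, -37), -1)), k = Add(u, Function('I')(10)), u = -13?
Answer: Rational(553243, 20) ≈ 27662.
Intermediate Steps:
Function('I')(v) = 10
k = -3 (k = Add(-13, 10) = -3)
Function('y')(U) = Mul(2, U, Pow(Add(-37, U), -1)) (Function('y')(U) = Mul(Mul(2, U), Pow(Add(-37, U), -1)) = Mul(2, U, Pow(Add(-37, U), -1)))
Add(Add(6143, Function('y')(k)), 21519) = Add(Add(6143, Mul(2, -3, Pow(Add(-37, -3), -1))), 21519) = Add(Add(6143, Mul(2, -3, Pow(-40, -1))), 21519) = Add(Add(6143, Mul(2, -3, Rational(-1, 40))), 21519) = Add(Add(6143, Rational(3, 20)), 21519) = Add(Rational(122863, 20), 21519) = Rational(553243, 20)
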